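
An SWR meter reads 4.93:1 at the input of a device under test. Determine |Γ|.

|Γ| ≈ 0.663

|Γ| = (S − 1)/(S + 1) = (4.93 − 1)/(4.93 + 1) = 3.93/5.93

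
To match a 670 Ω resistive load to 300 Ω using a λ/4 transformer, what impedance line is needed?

Z_qwt ≈ 448 Ω

Z_qwt = √(Z_0·R_L) = √(300 × 670) = √201000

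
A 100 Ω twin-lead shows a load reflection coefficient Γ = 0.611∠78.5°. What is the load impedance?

Z_L ≈ 55.5 + j106 Ω

Z_L = Z_0·(1 + Γ)/(1 − Γ) = 100·(1.12 + j0.599)/(0.878 − j0.599)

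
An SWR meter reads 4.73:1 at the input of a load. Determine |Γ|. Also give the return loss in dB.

|Γ| = (S − 1)/(S + 1) = (4.73 − 1)/(4.73 + 1) = 3.73/5.73
RL = −20·log₁₀|Γ| = −20·log₁₀(0.651)

|Γ| ≈ 0.651; return loss ≈ 3.73 dB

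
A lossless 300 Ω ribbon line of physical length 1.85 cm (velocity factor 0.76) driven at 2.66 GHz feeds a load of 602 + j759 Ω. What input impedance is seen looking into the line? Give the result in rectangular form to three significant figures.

λ = v/f = 0.76·c / 2.66 GHz = 0.0857 m
βl = 2π·l/λ = 2π × 0.216 = 77.7°
tan(βl) = tan(77.7°) = 4.59
Z_in = Z_0·(Z_L + jZ_0·tanβl)/(Z_0 + jZ_L·tanβl)
     = 300·(602 + j2130)/(-3180 + j2760)

Z_in ≈ 67.3 − j143 Ω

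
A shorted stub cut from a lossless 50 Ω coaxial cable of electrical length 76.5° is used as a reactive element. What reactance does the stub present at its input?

tan(βl) = 4.17
For a shorted stub, Z_in = jZ_0·tan(βl)

X_in ≈ 208 Ω (inductive)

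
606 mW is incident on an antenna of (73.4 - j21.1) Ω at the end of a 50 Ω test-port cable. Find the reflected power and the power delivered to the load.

P_reflected ≈ 38.4 mW; P_delivered ≈ 568 mW

|Γ| = |(23.4 − j21.1)/(123.4 − j21.1)| = 0.252
|Γ|² = 0.0633
P_refl = |Γ|²·P_inc = 38.4 mW, P_del = (1 − |Γ|²)·P_inc = 568 mW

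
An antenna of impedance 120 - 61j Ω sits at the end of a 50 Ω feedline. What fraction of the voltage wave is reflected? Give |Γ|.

|Γ| ≈ 0.514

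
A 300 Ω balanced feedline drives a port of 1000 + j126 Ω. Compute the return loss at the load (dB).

RL ≈ 5.28 dB

Γ = (700 + j126)/(1300 + j126), |Γ| = 0.545
RL = −20·log₁₀|Γ| = −20·log₁₀(0.545)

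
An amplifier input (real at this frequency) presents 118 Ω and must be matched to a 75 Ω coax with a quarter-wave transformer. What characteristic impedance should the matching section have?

Z_qwt ≈ 94.1 Ω

Z_qwt = √(Z_0·R_L) = √(75 × 118) = √8850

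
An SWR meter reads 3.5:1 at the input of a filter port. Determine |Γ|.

|Γ| = (S − 1)/(S + 1) = (3.5 − 1)/(3.5 + 1) = 2.5/4.5

|Γ| ≈ 0.556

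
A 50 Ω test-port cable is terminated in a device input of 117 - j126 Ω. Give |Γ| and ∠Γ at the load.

Γ = (Z_L − Z_0)/(Z_L + Z_0) = (67 − j126)/(167 − j126)
|Γ| = 143/209 = 0.682

Γ ≈ 0.682 ∠ -25°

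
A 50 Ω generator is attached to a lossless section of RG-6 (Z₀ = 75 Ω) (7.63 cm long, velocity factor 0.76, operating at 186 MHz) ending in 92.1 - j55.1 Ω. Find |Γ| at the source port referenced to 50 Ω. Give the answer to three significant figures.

λ = v/f = 0.76·c / 186 MHz = 1.23 m
βl = 2π·l/λ = 2π × 0.0622 = 22.4°
tan(βl) = 0.412
Z_in = Z_0·(Z_L + jZ_0·tanβl)/(Z_0 + jZ_L·tanβl) = 55.1 − j40 Ω
Γ_s = (Z_in − Z_s)/(Z_in + Z_s) = (5.15 − j40)/(105 − j40), |Γ_s| = 0.358

|Γ| ≈ 0.358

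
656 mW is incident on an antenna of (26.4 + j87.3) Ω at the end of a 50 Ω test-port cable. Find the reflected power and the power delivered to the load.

|Γ| = |(-23.6 + j87.3)/(76.4 + j87.3)| = 0.78
|Γ|² = 0.608
P_refl = |Γ|²·P_inc = 399 mW, P_del = (1 − |Γ|²)·P_inc = 257 mW

P_reflected ≈ 399 mW; P_delivered ≈ 257 mW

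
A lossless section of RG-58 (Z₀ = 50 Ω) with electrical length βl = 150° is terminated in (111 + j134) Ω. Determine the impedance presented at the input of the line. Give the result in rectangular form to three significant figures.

tan(βl) = tan(150°) = -0.577
Z_in = Z_0·(Z_L + jZ_0·tanβl)/(Z_0 + jZ_L·tanβl)
     = 50·(111 + j105)/(127 − j64.1)

Z_in ≈ 18.2 + j50.4 Ω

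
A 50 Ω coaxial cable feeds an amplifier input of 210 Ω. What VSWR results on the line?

For a purely resistive load, VSWR = R_L/Z_0 or Z_0/R_L (whichever > 1) = 210/50

VSWR ≈ 4.2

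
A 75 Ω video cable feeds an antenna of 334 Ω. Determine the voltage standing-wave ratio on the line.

VSWR ≈ 4.45

Γ = (334 − 75)/(334 + 75) = 0.633
VSWR = (1 + 0.633)/(1 − 0.633)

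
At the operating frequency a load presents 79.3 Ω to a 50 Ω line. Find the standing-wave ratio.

VSWR ≈ 1.59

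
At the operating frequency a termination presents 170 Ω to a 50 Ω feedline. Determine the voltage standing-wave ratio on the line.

VSWR ≈ 3.4

For a purely resistive load, VSWR = R_L/Z_0 or Z_0/R_L (whichever > 1) = 170/50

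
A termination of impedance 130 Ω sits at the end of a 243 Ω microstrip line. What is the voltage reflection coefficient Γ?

Γ = -0.303

Γ = (Z_L − Z_0)/(Z_L + Z_0) = (130 − 243)/(130 + 243) = -113/373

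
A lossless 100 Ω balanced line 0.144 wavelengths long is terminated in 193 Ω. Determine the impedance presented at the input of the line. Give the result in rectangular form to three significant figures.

βl = 2π × 0.144 = 51.8°
tan(βl) = tan(51.8°) = 1.27
Z_in = Z_0·(Z_L + jZ_0·tanβl)/(Z_0 + jZ_L·tanβl)
     = 100·(193 + j127)/(100 + j246)

Z_in ≈ 71.9 − j49.3 Ω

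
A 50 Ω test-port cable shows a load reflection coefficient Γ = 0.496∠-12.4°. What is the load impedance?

Z_L ≈ 136 − j38.4 Ω

Z_L = Z_0·(1 + Γ)/(1 − Γ) = 50·(1.48 − j0.107)/(0.516 + j0.107)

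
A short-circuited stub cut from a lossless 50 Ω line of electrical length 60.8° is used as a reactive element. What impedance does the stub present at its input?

tan(βl) = 1.79
For a short-circuited stub, Z_in = jZ_0·tan(βl)

Z_in ≈ +j89.5 Ω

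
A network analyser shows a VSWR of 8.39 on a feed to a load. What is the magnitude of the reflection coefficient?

|Γ| ≈ 0.787

|Γ| = (S − 1)/(S + 1) = (8.39 − 1)/(8.39 + 1) = 7.39/9.39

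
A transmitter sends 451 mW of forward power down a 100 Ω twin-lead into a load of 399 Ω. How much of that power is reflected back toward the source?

Γ = (399 − 100)/(399 + 100) = 0.599
|Γ|² = 0.359
P_refl = |Γ|²·P_inc = 162 mW, P_del = (1 − |Γ|²)·P_inc = 289 mW

P_reflected ≈ 162 mW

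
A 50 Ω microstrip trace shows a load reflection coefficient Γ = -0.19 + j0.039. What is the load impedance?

Z_L ≈ 33.9 + j2.75 Ω

Z_L = Z_0·(1 + Γ)/(1 − Γ) = 50·(0.81 + j0.039)/(1.19 − j0.039)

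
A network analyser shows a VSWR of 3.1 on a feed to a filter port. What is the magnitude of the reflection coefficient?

|Γ| = (S − 1)/(S + 1) = (3.1 − 1)/(3.1 + 1) = 2.1/4.1

|Γ| ≈ 0.512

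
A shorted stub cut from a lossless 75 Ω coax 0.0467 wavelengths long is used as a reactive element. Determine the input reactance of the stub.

X_in ≈ 22.7 Ω (inductive)

βl = 2π × 0.0467 = 16.8°
tan(βl) = 0.302
For a shorted stub, Z_in = jZ_0·tan(βl)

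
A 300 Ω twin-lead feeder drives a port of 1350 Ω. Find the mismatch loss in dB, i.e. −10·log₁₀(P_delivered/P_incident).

Γ = (1350 − 300)/(1350 + 300) = 0.636
|Γ|² = 0.405, so P_del/P_inc = 1 − |Γ|² = 0.595
ML = −10·log₁₀(1 − |Γ|²)

mismatch loss ≈ 2.25 dB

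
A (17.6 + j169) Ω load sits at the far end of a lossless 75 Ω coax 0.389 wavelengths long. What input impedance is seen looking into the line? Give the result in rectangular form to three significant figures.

βl = 2π × 0.389 = 140°
tan(βl) = tan(140°) = -0.838
Z_in = Z_0·(Z_L + jZ_0·tanβl)/(Z_0 + jZ_L·tanβl)
     = 75·(17.6 + j106)/(217 − j14.7)

Z_in ≈ 3.57 + j37 Ω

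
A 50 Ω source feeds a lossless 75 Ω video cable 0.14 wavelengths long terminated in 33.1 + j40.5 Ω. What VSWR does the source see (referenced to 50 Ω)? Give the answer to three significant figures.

VSWR ≈ 4.52

βl = 2π × 0.14 = 50.4°
tan(βl) = 1.21
Z_in = Z_0·(Z_L + jZ_0·tanβl)/(Z_0 + jZ_L·tanβl) = 201 + j68.8 Ω
Γ_s = (Z_in − Z_s)/(Z_in + Z_s) = (151 + j68.8)/(251 + j68.8), |Γ_s| = 0.638
VSWR = (1 + |Γ_s|)/(1 − |Γ_s|)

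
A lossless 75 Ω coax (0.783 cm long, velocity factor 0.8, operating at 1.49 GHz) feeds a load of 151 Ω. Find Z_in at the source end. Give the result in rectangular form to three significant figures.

λ = v/f = 0.8·c / 1.49 GHz = 0.161 m
βl = 2π·l/λ = 2π × 0.0486 = 17.5°
tan(βl) = tan(17.5°) = 0.315
Z_in = Z_0·(Z_L + jZ_0·tanβl)/(Z_0 + jZ_L·tanβl)
     = 75·(151 + j23.6)/(75 + j47.6)

Z_in ≈ 118 − j51.5 Ω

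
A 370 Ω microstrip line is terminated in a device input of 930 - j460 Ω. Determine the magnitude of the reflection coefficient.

|Γ| ≈ 0.526

Γ = (Z_L − Z_0)/(Z_L + Z_0) = (560 − j460)/(1300 − j460)
|Γ| = 725/1380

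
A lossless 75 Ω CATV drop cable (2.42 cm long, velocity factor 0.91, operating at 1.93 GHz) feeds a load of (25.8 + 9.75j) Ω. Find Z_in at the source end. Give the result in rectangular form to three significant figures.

λ = v/f = 0.91·c / 1.93 GHz = 0.141 m
βl = 2π·l/λ = 2π × 0.171 = 61.6°
tan(βl) = tan(61.6°) = 1.85
Z_in = Z_0·(Z_L + jZ_0·tanβl)/(Z_0 + jZ_L·tanβl)
     = 75·(25.8 + j148)/(57 + j47.7)

Z_in ≈ 116 + j98.1 Ω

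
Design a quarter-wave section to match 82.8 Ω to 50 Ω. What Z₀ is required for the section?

Z_qwt ≈ 64.3 Ω

Z_qwt = √(Z_0·R_L) = √(50 × 82.8) = √4140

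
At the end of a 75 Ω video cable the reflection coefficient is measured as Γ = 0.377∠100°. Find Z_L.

Z_L ≈ 50.5 + j43.7 Ω

Z_L = Z_0·(1 + Γ)/(1 − Γ) = 75·(0.935 + j0.371)/(1.07 − j0.371)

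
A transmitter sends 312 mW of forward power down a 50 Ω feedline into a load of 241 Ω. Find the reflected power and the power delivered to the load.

Γ = (241 − 50)/(241 + 50) = 0.656
|Γ|² = 0.431
P_refl = |Γ|²·P_inc = 134 mW, P_del = (1 − |Γ|²)·P_inc = 178 mW

P_reflected ≈ 134 mW; P_delivered ≈ 178 mW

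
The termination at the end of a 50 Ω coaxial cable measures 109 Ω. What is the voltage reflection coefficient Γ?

Γ = 0.371

Γ = (Z_L − Z_0)/(Z_L + Z_0) = (109 − 50)/(109 + 50) = 59/159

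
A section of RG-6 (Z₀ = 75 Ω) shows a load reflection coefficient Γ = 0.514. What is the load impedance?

Z_L ≈ 234 Ω

Z_L = Z_0·(1 + Γ)/(1 − Γ) = 75·(1.51)/(0.486)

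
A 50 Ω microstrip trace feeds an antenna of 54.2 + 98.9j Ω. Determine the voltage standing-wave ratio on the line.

VSWR ≈ 5.43

Γ = (Z_L − Z_0)/(Z_L + Z_0) = (4.2 + j98.9)/(104.2 + j98.9)
|Γ| = 99/144 = 0.689
VSWR = (1 + |Γ|)/(1 − |Γ|) = 1.69/0.311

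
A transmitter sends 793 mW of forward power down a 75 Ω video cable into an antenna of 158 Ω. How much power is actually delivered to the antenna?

P_delivered ≈ 692 mW

Γ = (158 − 75)/(158 + 75) = 0.356
|Γ|² = 0.127
P_refl = |Γ|²·P_inc = 101 mW, P_del = (1 − |Γ|²)·P_inc = 692 mW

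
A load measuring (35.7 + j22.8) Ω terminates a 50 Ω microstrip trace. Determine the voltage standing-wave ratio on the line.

VSWR ≈ 1.87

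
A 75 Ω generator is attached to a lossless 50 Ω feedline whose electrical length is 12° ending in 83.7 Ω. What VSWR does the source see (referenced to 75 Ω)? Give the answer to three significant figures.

VSWR ≈ 1.25

tan(βl) = 0.213
Z_in = Z_0·(Z_L + jZ_0·tanβl)/(Z_0 + jZ_L·tanβl) = 77.7 − j17 Ω
Γ_s = (Z_in − Z_s)/(Z_in + Z_s) = (2.65 − j17)/(153 − j17), |Γ_s| = 0.112
VSWR = (1 + |Γ_s|)/(1 − |Γ_s|)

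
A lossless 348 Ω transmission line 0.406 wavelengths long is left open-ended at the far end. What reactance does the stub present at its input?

X_in ≈ 519 Ω (inductive)

βl = 2π × 0.406 = 146°
tan(βl) = -0.67
For an open-ended stub, Z_in = −jZ_0·cot(βl) = −jZ_0/tan(βl)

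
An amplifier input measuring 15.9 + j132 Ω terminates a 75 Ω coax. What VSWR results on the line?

Γ = (Z_L − Z_0)/(Z_L + Z_0) = (-59.1 + j132)/(90.9 + j132)
|Γ| = 145/160 = 0.902
VSWR = (1 + |Γ|)/(1 − |Γ|) = 1.9/0.0976

VSWR ≈ 19.5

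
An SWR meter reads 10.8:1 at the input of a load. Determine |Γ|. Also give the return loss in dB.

|Γ| = (S − 1)/(S + 1) = (10.8 − 1)/(10.8 + 1) = 9.8/11.8
RL = −20·log₁₀|Γ| = −20·log₁₀(0.831)

|Γ| ≈ 0.831; return loss ≈ 1.61 dB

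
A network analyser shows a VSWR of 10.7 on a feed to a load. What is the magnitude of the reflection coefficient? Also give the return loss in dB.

|Γ| = (S − 1)/(S + 1) = (10.7 − 1)/(10.7 + 1) = 9.7/11.7
RL = −20·log₁₀|Γ| = −20·log₁₀(0.829)

|Γ| ≈ 0.829; return loss ≈ 1.63 dB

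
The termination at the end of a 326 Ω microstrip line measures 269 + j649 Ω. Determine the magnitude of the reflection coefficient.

|Γ| ≈ 0.74

Γ = (Z_L − Z_0)/(Z_L + Z_0) = (-57 + j649)/(595 + j649)
|Γ| = 651/880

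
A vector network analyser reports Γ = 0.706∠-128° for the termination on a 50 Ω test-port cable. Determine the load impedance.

Z_L = Z_0·(1 + Γ)/(1 − Γ) = 50·(0.565 − j0.556)/(1.43 + j0.556)

Z_L ≈ 10.6 − j23.5 Ω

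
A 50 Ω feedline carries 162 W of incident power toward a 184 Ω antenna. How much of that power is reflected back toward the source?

P_reflected ≈ 53.1 W

Γ = (184 − 50)/(184 + 50) = 0.573
|Γ|² = 0.328
P_refl = |Γ|²·P_inc = 53.1 W, P_del = (1 − |Γ|²)·P_inc = 109 W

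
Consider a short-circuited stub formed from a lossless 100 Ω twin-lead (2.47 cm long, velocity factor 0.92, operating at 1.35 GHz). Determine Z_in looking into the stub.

λ = v/f = 0.92·c / 1.35 GHz = 0.204 m
βl = 2π·l/λ = 2π × 0.121 = 43.5°
tan(βl) = 0.949
For a short-circuited stub, Z_in = jZ_0·tan(βl)

Z_in ≈ +j94.9 Ω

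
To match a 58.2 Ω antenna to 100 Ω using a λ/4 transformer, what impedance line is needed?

Z_qwt ≈ 76.3 Ω

Z_qwt = √(Z_0·R_L) = √(100 × 58.2) = √5820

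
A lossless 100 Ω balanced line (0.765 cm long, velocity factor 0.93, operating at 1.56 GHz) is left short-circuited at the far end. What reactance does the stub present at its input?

X_in ≈ 27.5 Ω (inductive)

λ = v/f = 0.93·c / 1.56 GHz = 0.179 m
βl = 2π·l/λ = 2π × 0.0428 = 15.4°
tan(βl) = 0.275
For a short-circuited stub, Z_in = jZ_0·tan(βl)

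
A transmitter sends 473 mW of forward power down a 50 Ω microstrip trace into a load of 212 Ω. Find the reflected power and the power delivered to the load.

Γ = (212 − 50)/(212 + 50) = 0.618
|Γ|² = 0.382
P_refl = |Γ|²·P_inc = 181 mW, P_del = (1 − |Γ|²)·P_inc = 292 mW

P_reflected ≈ 181 mW; P_delivered ≈ 292 mW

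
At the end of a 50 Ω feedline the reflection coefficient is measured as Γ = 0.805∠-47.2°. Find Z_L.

Z_L ≈ 31.8 − j107 Ω

Z_L = Z_0·(1 + Γ)/(1 − Γ) = 50·(1.55 − j0.591)/(0.453 + j0.591)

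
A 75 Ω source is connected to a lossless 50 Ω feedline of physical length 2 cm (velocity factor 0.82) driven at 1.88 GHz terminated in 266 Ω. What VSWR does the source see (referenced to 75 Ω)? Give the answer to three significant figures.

VSWR ≈ 6.55

λ = v/f = 0.82·c / 1.88 GHz = 0.131 m
βl = 2π·l/λ = 2π × 0.153 = 55°
tan(βl) = 1.43
Z_in = Z_0·(Z_L + jZ_0·tanβl)/(Z_0 + jZ_L·tanβl) = 13.8 − j33.2 Ω
Γ_s = (Z_in − Z_s)/(Z_in + Z_s) = (-61.2 − j33.2)/(88.8 − j33.2), |Γ_s| = 0.735
VSWR = (1 + |Γ_s|)/(1 − |Γ_s|)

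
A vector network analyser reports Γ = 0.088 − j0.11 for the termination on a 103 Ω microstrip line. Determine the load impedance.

Z_L = Z_0·(1 + Γ)/(1 − Γ) = 103·(1.09 − j0.11)/(0.912 + j0.11)

Z_L ≈ 120 − j26.9 Ω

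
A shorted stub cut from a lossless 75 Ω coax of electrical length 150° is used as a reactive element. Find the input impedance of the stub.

Z_in ≈ −j43.3 Ω

tan(βl) = -0.577
For a shorted stub, Z_in = jZ_0·tan(βl)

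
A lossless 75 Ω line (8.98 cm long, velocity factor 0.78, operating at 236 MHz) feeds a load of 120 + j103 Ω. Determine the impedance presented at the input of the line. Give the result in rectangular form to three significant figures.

Z_in ≈ 159 − j98.3 Ω

λ = v/f = 0.78·c / 236 MHz = 0.992 m
βl = 2π·l/λ = 2π × 0.0906 = 32.6°
tan(βl) = tan(32.6°) = 0.64
Z_in = Z_0·(Z_L + jZ_0·tanβl)/(Z_0 + jZ_L·tanβl)
     = 75·(120 + j151)/(9.12 + j76.8)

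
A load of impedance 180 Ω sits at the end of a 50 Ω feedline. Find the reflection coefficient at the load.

Γ = (Z_L − Z_0)/(Z_L + Z_0) = (180 − 50)/(180 + 50) = 130/230

Γ = 0.565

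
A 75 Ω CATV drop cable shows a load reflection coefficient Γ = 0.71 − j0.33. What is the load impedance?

Z_L = Z_0·(1 + Γ)/(1 − Γ) = 75·(1.71 − j0.33)/(0.29 + j0.33)

Z_L ≈ 150 − j256 Ω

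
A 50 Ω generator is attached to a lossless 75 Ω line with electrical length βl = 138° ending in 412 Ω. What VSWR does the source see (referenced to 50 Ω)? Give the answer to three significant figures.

tan(βl) = -0.9
Z_in = Z_0·(Z_L + jZ_0·tanβl)/(Z_0 + jZ_L·tanβl) = 29.3 + j77.4 Ω
Γ_s = (Z_in − Z_s)/(Z_in + Z_s) = (-20.7 + j77.4)/(79.3 + j77.4), |Γ_s| = 0.723
VSWR = (1 + |Γ_s|)/(1 − |Γ_s|)

VSWR ≈ 6.22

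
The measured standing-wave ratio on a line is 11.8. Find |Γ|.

|Γ| ≈ 0.844

|Γ| = (S − 1)/(S + 1) = (11.8 − 1)/(11.8 + 1) = 10.8/12.8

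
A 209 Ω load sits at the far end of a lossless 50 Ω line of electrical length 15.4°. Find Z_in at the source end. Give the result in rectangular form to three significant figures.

tan(βl) = tan(15.4°) = 0.275
Z_in = Z_0·(Z_L + jZ_0·tanβl)/(Z_0 + jZ_L·tanβl)
     = 50·(209 + j13.8)/(50 + j57.6)

Z_in ≈ 96.7 − j97.5 Ω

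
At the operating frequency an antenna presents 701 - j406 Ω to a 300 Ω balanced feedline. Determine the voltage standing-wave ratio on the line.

VSWR ≈ 3.24

Γ = (Z_L − Z_0)/(Z_L + Z_0) = (401 − j406)/(1001 − j406)
|Γ| = 571/1080 = 0.528
VSWR = (1 + |Γ|)/(1 − |Γ|) = 1.53/0.472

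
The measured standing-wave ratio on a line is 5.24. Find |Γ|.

|Γ| ≈ 0.679

|Γ| = (S − 1)/(S + 1) = (5.24 − 1)/(5.24 + 1) = 4.24/6.24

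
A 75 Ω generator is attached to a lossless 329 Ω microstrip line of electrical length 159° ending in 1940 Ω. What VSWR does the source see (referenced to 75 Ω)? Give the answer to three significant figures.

VSWR ≈ 22.8

tan(βl) = -0.384
Z_in = Z_0·(Z_L + jZ_0·tanβl)/(Z_0 + jZ_L·tanβl) = 363 + j696 Ω
Γ_s = (Z_in − Z_s)/(Z_in + Z_s) = (288 + j696)/(438 + j696), |Γ_s| = 0.916
VSWR = (1 + |Γ_s|)/(1 − |Γ_s|)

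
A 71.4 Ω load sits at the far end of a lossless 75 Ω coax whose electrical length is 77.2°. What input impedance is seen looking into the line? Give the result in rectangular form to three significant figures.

Z_in ≈ 78.4 + j1.67 Ω

tan(βl) = tan(77.2°) = 4.4
Z_in = Z_0·(Z_L + jZ_0·tanβl)/(Z_0 + jZ_L·tanβl)
     = 75·(71.4 + j330)/(75 + j314)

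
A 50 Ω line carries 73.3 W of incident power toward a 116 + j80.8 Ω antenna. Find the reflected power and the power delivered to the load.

|Γ| = |(66 + j80.8)/(166 + j80.8)| = 0.565
|Γ|² = 0.319
P_refl = |Γ|²·P_inc = 23.4 W, P_del = (1 − |Γ|²)·P_inc = 49.9 W

P_reflected ≈ 23.4 W; P_delivered ≈ 49.9 W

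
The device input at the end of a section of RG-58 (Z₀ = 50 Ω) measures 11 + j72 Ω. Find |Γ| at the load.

|Γ| ≈ 0.868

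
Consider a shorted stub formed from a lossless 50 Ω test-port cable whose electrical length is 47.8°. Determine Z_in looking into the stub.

Z_in ≈ +j55.1 Ω

tan(βl) = 1.1
For a shorted stub, Z_in = jZ_0·tan(βl)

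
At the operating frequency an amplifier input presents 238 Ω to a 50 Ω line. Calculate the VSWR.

VSWR ≈ 4.76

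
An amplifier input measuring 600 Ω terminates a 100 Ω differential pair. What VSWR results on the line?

VSWR ≈ 6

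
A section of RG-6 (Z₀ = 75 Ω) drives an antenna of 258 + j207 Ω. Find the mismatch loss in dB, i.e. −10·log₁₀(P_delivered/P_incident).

Γ = (183 + j207)/(333 + j207), |Γ| = 0.705
|Γ|² = 0.497, so P_del/P_inc = 1 − |Γ|² = 0.503
ML = −10·log₁₀(1 − |Γ|²)

mismatch loss ≈ 2.98 dB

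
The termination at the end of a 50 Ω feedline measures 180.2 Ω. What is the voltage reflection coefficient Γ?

Γ = 0.566

Γ = (Z_L − Z_0)/(Z_L + Z_0) = (180.2 − 50)/(180.2 + 50) = 130.2/230.2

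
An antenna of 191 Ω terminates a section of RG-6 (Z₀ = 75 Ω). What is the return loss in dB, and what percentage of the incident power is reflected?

RL ≈ 7.21 dB; 19% of incident power reflected

Γ = (191 − 75)/(191 + 75) = 0.436
RL = −20·log₁₀(0.436) = 7.21 dB
P_refl/P_inc = |Γ|² = 0.19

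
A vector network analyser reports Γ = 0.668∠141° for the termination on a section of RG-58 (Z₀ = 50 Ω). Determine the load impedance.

Z_L = Z_0·(1 + Γ)/(1 − Γ) = 50·(0.481 + j0.42)/(1.52 − j0.42)

Z_L ≈ 11.1 + j16.9 Ω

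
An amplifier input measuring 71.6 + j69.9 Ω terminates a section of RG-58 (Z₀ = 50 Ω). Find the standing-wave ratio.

VSWR ≈ 3.18

Γ = (Z_L − Z_0)/(Z_L + Z_0) = (21.6 + j69.9)/(121.6 + j69.9)
|Γ| = 73.2/140 = 0.522
VSWR = (1 + |Γ|)/(1 − |Γ|) = 1.52/0.478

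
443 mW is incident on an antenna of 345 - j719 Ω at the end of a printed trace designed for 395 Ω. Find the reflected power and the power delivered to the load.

|Γ| = |(-50 − j719)/(740 − j719)| = 0.699
|Γ|² = 0.488
P_refl = |Γ|²·P_inc = 216 mW, P_del = (1 − |Γ|²)·P_inc = 227 mW

P_reflected ≈ 216 mW; P_delivered ≈ 227 mW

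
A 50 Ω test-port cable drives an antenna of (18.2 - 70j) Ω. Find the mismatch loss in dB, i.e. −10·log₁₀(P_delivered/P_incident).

Γ = (-31.8 − j70)/(68.2 − j70), |Γ| = 0.787
|Γ|² = 0.619, so P_del/P_inc = 1 − |Γ|² = 0.381
ML = −10·log₁₀(1 − |Γ|²)

mismatch loss ≈ 4.19 dB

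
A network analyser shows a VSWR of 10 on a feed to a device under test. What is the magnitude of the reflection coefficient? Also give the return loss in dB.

|Γ| ≈ 0.818; return loss ≈ 1.74 dB

|Γ| = (S − 1)/(S + 1) = (10 − 1)/(10 + 1) = 9/11
RL = −20·log₁₀|Γ| = −20·log₁₀(0.818)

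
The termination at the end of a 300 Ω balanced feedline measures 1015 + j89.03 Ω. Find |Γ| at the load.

|Γ| ≈ 0.547

Γ = (Z_L − Z_0)/(Z_L + Z_0) = (715 + j89.03)/(1315 + j89.03)
|Γ| = 721/1320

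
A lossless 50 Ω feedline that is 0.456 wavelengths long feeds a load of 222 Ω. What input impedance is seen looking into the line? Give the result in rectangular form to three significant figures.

Z_in ≈ 92.7 + j103 Ω

βl = 2π × 0.456 = 164°
tan(βl) = tan(164°) = -0.284
Z_in = Z_0·(Z_L + jZ_0·tanβl)/(Z_0 + jZ_L·tanβl)
     = 50·(222 − j14.2)/(50 − j63)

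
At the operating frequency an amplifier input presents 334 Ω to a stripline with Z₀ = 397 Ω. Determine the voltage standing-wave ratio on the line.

VSWR ≈ 1.19

For a purely resistive load, VSWR = R_L/Z_0 or Z_0/R_L (whichever > 1) = 397/334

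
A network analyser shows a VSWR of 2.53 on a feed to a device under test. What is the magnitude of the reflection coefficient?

|Γ| ≈ 0.433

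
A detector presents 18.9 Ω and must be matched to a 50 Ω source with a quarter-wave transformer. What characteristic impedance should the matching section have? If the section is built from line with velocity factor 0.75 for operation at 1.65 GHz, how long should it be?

Z_qwt ≈ 30.7 Ω; length ≈ 3.41 cm

Z_qwt = √(Z_0·R_L) = √(50 × 18.9) = √945
λ = 0.75·c/f = 0.136 m, so l = λ/4 = 0.0341 m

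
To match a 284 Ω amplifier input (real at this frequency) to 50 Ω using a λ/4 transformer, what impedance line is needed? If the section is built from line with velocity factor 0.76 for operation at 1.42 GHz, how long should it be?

Z_qwt ≈ 119 Ω; length ≈ 4.01 cm

Z_qwt = √(Z_0·R_L) = √(50 × 284) = √14200
λ = 0.76·c/f = 0.161 m, so l = λ/4 = 0.0401 m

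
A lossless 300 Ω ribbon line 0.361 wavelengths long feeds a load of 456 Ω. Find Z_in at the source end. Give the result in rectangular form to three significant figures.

βl = 2π × 0.361 = 130°
tan(βl) = tan(130°) = -1.19
Z_in = Z_0·(Z_L + jZ_0·tanβl)/(Z_0 + jZ_L·tanβl)
     = 300·(456 − j358)/(300 − j544)

Z_in ≈ 258 + j109 Ω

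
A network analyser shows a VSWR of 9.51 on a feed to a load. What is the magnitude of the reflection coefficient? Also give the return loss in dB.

|Γ| ≈ 0.81; return loss ≈ 1.83 dB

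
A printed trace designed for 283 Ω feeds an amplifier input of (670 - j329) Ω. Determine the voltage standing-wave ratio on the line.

VSWR ≈ 3.03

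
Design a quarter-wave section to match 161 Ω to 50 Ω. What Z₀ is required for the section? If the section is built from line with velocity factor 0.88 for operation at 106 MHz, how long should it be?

Z_qwt ≈ 89.7 Ω; length ≈ 62.3 cm

Z_qwt = √(Z_0·R_L) = √(50 × 161) = √8050
λ = 0.88·c/f = 2.49 m, so l = λ/4 = 0.623 m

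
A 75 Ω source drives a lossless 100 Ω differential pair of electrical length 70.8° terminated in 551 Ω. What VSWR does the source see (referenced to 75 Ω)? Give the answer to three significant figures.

VSWR ≈ 4.49

tan(βl) = 2.87
Z_in = Z_0·(Z_L + jZ_0·tanβl)/(Z_0 + jZ_L·tanβl) = 20.3 − j33.5 Ω
Γ_s = (Z_in − Z_s)/(Z_in + Z_s) = (-54.7 − j33.5)/(95.3 − j33.5), |Γ_s| = 0.636
VSWR = (1 + |Γ_s|)/(1 − |Γ_s|)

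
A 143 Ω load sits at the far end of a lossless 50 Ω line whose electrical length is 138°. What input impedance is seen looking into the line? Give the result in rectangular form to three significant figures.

Z_in ≈ 33.9 + j42.4 Ω

tan(βl) = tan(138°) = -0.9
Z_in = Z_0·(Z_L + jZ_0·tanβl)/(Z_0 + jZ_L·tanβl)
     = 50·(143 − j45)/(50 − j129)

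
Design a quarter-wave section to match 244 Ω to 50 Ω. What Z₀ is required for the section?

Z_qwt ≈ 110 Ω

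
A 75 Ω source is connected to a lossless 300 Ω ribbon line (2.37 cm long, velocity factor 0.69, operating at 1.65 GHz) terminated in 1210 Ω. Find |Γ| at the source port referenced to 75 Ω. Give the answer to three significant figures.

λ = v/f = 0.69·c / 1.65 GHz = 0.125 m
βl = 2π·l/λ = 2π × 0.189 = 68°
tan(βl) = 2.48
Z_in = Z_0·(Z_L + jZ_0·tanβl)/(Z_0 + jZ_L·tanβl) = 85.7 − j113 Ω
Γ_s = (Z_in − Z_s)/(Z_in + Z_s) = (10.7 − j113)/(161 − j113), |Γ_s| = 0.576

|Γ| ≈ 0.576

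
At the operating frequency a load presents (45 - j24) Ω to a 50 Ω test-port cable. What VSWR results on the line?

Γ = (Z_L − Z_0)/(Z_L + Z_0) = (-5 − j24)/(95 − j24)
|Γ| = 24.5/98 = 0.25
VSWR = (1 + |Γ|)/(1 − |Γ|) = 1.25/0.75

VSWR ≈ 1.67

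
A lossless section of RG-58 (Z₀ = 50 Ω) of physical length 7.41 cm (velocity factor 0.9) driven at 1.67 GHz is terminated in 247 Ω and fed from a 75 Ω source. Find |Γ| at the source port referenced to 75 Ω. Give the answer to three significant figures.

λ = v/f = 0.9·c / 1.67 GHz = 0.162 m
βl = 2π·l/λ = 2π × 0.458 = 165°
tan(βl) = -0.268
Z_in = Z_0·(Z_L + jZ_0·tanβl)/(Z_0 + jZ_L·tanβl) = 96.2 + j114 Ω
Γ_s = (Z_in − Z_s)/(Z_in + Z_s) = (21.2 + j114)/(171 + j114), |Γ_s| = 0.564

|Γ| ≈ 0.564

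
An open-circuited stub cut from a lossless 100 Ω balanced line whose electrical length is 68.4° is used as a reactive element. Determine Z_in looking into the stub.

tan(βl) = 2.53
For an open-circuited stub, Z_in = −jZ_0·cot(βl) = −jZ_0/tan(βl)

Z_in ≈ −j39.6 Ω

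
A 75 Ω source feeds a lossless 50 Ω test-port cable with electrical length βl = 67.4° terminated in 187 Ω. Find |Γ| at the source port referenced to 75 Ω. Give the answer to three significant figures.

tan(βl) = 2.4
Z_in = Z_0·(Z_L + jZ_0·tanβl)/(Z_0 + jZ_L·tanβl) = 15.5 − j19.1 Ω
Γ_s = (Z_in − Z_s)/(Z_in + Z_s) = (-59.5 − j19.1)/(90.5 − j19.1), |Γ_s| = 0.676

|Γ| ≈ 0.676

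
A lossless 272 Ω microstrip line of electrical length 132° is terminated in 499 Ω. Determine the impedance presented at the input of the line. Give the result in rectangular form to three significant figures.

tan(βl) = tan(132°) = -1.11
Z_in = Z_0·(Z_L + jZ_0·tanβl)/(Z_0 + jZ_L·tanβl)
     = 272·(499 − j302)/(272 − j554)

Z_in ≈ 216 + j139 Ω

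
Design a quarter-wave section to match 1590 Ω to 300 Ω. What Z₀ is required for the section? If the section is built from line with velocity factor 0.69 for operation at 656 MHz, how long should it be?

Z_qwt = √(Z_0·R_L) = √(300 × 1590) = √477000
λ = 0.69·c/f = 0.316 m, so l = λ/4 = 0.0789 m

Z_qwt ≈ 691 Ω; length ≈ 7.89 cm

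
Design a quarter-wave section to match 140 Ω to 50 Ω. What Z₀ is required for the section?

Z_qwt ≈ 83.7 Ω

Z_qwt = √(Z_0·R_L) = √(50 × 140) = √7000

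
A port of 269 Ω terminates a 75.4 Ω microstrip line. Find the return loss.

RL ≈ 5 dB

Γ = (269 − 75.4)/(269 + 75.4) = 0.562
RL = −20·log₁₀|Γ| = −20·log₁₀(0.562)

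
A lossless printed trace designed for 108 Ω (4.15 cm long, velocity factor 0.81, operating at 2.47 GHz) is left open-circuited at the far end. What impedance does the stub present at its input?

λ = v/f = 0.81·c / 2.47 GHz = 0.0984 m
βl = 2π·l/λ = 2π × 0.422 = 152°
tan(βl) = -0.535
For an open-circuited stub, Z_in = −jZ_0·cot(βl) = −jZ_0/tan(βl)

Z_in ≈ +j202 Ω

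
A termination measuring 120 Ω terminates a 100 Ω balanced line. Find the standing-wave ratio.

VSWR ≈ 1.2

Γ = (120 − 100)/(120 + 100) = 0.0909
VSWR = (1 + 0.0909)/(1 − 0.0909)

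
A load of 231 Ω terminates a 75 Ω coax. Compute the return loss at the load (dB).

Γ = (231 − 75)/(231 + 75) = 0.51
RL = −20·log₁₀|Γ| = −20·log₁₀(0.51)

RL ≈ 5.85 dB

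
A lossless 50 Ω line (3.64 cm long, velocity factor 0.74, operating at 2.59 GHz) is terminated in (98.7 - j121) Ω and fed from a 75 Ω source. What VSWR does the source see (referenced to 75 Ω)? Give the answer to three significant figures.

VSWR ≈ 3.72

λ = v/f = 0.74·c / 2.59 GHz = 0.0857 m
βl = 2π·l/λ = 2π × 0.425 = 153°
tan(βl) = -0.512
Z_in = Z_0·(Z_L + jZ_0·tanβl)/(Z_0 + jZ_L·tanβl) = 115 + j125 Ω
Γ_s = (Z_in − Z_s)/(Z_in + Z_s) = (40.4 + j125)/(190 + j125), |Γ_s| = 0.577
VSWR = (1 + |Γ_s|)/(1 − |Γ_s|)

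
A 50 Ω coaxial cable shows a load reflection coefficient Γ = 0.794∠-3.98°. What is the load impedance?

Z_L ≈ 399 − j119 Ω

Z_L = Z_0·(1 + Γ)/(1 − Γ) = 50·(1.79 − j0.0551)/(0.208 + j0.0551)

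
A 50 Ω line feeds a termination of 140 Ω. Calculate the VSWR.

VSWR ≈ 2.8

For a purely resistive load, VSWR = R_L/Z_0 or Z_0/R_L (whichever > 1) = 140/50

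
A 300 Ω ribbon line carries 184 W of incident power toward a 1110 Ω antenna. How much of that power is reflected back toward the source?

Γ = (1110 − 300)/(1110 + 300) = 0.574
|Γ|² = 0.33
P_refl = |Γ|²·P_inc = 60.7 W, P_del = (1 − |Γ|²)·P_inc = 123 W

P_reflected ≈ 60.7 W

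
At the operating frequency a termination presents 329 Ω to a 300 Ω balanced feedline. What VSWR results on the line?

VSWR ≈ 1.1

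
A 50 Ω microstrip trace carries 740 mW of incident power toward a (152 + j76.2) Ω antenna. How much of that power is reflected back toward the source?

|Γ| = |(102 + j76.2)/(202 + j76.2)| = 0.59
|Γ|² = 0.348
P_refl = |Γ|²·P_inc = 257 mW, P_del = (1 − |Γ|²)·P_inc = 483 mW

P_reflected ≈ 257 mW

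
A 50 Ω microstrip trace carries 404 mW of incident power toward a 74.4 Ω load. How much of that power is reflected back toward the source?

P_reflected ≈ 15.5 mW

Γ = (74.4 − 50)/(74.4 + 50) = 0.196
|Γ|² = 0.0385
P_refl = |Γ|²·P_inc = 15.5 mW, P_del = (1 − |Γ|²)·P_inc = 388 mW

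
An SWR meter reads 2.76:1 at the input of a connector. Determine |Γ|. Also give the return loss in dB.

|Γ| = (S − 1)/(S + 1) = (2.76 − 1)/(2.76 + 1) = 1.76/3.76
RL = −20·log₁₀|Γ| = −20·log₁₀(0.468)

|Γ| ≈ 0.468; return loss ≈ 6.59 dB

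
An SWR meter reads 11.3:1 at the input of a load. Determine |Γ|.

|Γ| = (S − 1)/(S + 1) = (11.3 − 1)/(11.3 + 1) = 10.3/12.3

|Γ| ≈ 0.837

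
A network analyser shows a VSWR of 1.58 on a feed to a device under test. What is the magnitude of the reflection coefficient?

|Γ| = (S − 1)/(S + 1) = (1.58 − 1)/(1.58 + 1) = 0.58/2.58

|Γ| ≈ 0.225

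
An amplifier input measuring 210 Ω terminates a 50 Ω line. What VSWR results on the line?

VSWR ≈ 4.2

For a purely resistive load, VSWR = R_L/Z_0 or Z_0/R_L (whichever > 1) = 210/50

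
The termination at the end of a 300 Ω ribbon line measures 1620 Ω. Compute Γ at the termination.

Γ = (Z_L − Z_0)/(Z_L + Z_0) = (1620 − 300)/(1620 + 300) = 1320/1920

Γ = 0.688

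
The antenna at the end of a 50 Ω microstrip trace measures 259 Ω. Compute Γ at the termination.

Γ = (Z_L − Z_0)/(Z_L + Z_0) = (259 − 50)/(259 + 50) = 209/309

Γ = 0.676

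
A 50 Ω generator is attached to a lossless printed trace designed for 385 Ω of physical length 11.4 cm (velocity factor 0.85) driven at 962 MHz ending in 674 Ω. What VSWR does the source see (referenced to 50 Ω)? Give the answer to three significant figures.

λ = v/f = 0.85·c / 962 MHz = 0.265 m
βl = 2π·l/λ = 2π × 0.43 = 155°
tan(βl) = -0.47
Z_in = Z_0·(Z_L + jZ_0·tanβl)/(Z_0 + jZ_L·tanβl) = 491 + j223 Ω
Γ_s = (Z_in − Z_s)/(Z_in + Z_s) = (441 + j223)/(541 + j223), |Γ_s| = 0.844
VSWR = (1 + |Γ_s|)/(1 − |Γ_s|)

VSWR ≈ 11.9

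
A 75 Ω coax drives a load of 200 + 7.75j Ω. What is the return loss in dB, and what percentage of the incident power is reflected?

Γ = (125 + j7.75)/(275 + j7.75), |Γ| = 0.455
RL = −20·log₁₀(0.455) = 6.84 dB
P_refl/P_inc = |Γ|² = 0.207

RL ≈ 6.84 dB; 20.7% of incident power reflected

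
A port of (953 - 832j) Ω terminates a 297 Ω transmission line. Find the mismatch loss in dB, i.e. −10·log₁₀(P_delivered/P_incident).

mismatch loss ≈ 2.99 dB

Γ = (656 − j832)/(1250 − j832), |Γ| = 0.706
|Γ|² = 0.498, so P_del/P_inc = 1 − |Γ|² = 0.502
ML = −10·log₁₀(1 − |Γ|²)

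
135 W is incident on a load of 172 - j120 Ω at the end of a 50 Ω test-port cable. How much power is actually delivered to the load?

P_delivered ≈ 72.9 W

|Γ| = |(122 − j120)/(222 − j120)| = 0.678
|Γ|² = 0.46
P_refl = |Γ|²·P_inc = 62.1 W, P_del = (1 − |Γ|²)·P_inc = 72.9 W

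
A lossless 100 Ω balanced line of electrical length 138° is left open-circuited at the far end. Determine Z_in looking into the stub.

Z_in ≈ +j111 Ω

tan(βl) = -0.9
For an open-circuited stub, Z_in = −jZ_0·cot(βl) = −jZ_0/tan(βl)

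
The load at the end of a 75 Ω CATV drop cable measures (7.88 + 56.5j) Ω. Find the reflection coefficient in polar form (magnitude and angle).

Γ = (Z_L − Z_0)/(Z_L + Z_0) = (-67.12 + j56.5)/(82.88 + j56.5)
|Γ| = 87.7/100 = 0.875

Γ ≈ 0.875 ∠ 106°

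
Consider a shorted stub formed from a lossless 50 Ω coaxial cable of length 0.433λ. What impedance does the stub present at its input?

βl = 2π × 0.433 = 156°
tan(βl) = -0.448
For a shorted stub, Z_in = jZ_0·tan(βl)

Z_in ≈ −j22.4 Ω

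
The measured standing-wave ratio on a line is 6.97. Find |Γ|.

|Γ| = (S − 1)/(S + 1) = (6.97 − 1)/(6.97 + 1) = 5.97/7.97

|Γ| ≈ 0.749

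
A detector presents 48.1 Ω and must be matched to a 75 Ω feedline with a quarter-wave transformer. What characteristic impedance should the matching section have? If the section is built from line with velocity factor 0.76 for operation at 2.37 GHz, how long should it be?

Z_qwt ≈ 60.1 Ω; length ≈ 2.41 cm

Z_qwt = √(Z_0·R_L) = √(75 × 48.1) = √3608
λ = 0.76·c/f = 0.0962 m, so l = λ/4 = 0.0241 m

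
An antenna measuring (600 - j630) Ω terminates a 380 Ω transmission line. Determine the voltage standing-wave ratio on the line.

Γ = (Z_L − Z_0)/(Z_L + Z_0) = (220 − j630)/(980 − j630)
|Γ| = 667/1170 = 0.573
VSWR = (1 + |Γ|)/(1 − |Γ|) = 1.57/0.427

VSWR ≈ 3.68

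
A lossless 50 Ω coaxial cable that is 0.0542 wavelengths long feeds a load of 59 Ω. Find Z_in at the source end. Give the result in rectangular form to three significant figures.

Z_in ≈ 56.5 − j5.92 Ω

βl = 2π × 0.0542 = 19.5°
tan(βl) = tan(19.5°) = 0.354
Z_in = Z_0·(Z_L + jZ_0·tanβl)/(Z_0 + jZ_L·tanβl)
     = 50·(59 + j17.7)/(50 + j20.9)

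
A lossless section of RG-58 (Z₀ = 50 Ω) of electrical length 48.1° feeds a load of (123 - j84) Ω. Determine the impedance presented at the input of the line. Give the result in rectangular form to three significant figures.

tan(βl) = tan(48.1°) = 1.11
Z_in = Z_0·(Z_L + jZ_0·tanβl)/(Z_0 + jZ_L·tanβl)
     = 50·(123 − j28.3)/(144 + j137)

Z_in ≈ 17.5 − j26.5 Ω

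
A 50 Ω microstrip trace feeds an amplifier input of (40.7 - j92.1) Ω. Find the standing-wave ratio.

VSWR ≈ 6.05

Γ = (Z_L − Z_0)/(Z_L + Z_0) = (-9.3 − j92.1)/(90.7 − j92.1)
|Γ| = 92.6/129 = 0.716
VSWR = (1 + |Γ|)/(1 − |Γ|) = 1.72/0.284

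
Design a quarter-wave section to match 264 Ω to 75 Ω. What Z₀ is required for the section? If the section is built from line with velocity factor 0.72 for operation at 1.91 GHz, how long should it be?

Z_qwt = √(Z_0·R_L) = √(75 × 264) = √19800
λ = 0.72·c/f = 0.113 m, so l = λ/4 = 0.0283 m

Z_qwt ≈ 141 Ω; length ≈ 2.83 cm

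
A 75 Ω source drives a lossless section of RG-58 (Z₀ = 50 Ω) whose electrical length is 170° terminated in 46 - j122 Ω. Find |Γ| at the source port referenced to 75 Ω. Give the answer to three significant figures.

|Γ| ≈ 0.705

tan(βl) = -0.176
Z_in = Z_0·(Z_L + jZ_0·tanβl)/(Z_0 + jZ_L·tanβl) = 135 − j191 Ω
Γ_s = (Z_in − Z_s)/(Z_in + Z_s) = (60.2 − j191)/(210 − j191), |Γ_s| = 0.705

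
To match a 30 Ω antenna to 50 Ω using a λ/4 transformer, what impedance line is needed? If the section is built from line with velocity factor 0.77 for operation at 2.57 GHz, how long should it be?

Z_qwt ≈ 38.7 Ω; length ≈ 2.25 cm

Z_qwt = √(Z_0·R_L) = √(50 × 30) = √1500
λ = 0.77·c/f = 0.0899 m, so l = λ/4 = 0.0225 m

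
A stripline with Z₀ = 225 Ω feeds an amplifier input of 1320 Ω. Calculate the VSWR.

VSWR ≈ 5.87

Γ = (1320 − 225)/(1320 + 225) = 0.709
VSWR = (1 + 0.709)/(1 − 0.709)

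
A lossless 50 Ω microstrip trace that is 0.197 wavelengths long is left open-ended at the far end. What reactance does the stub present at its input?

βl = 2π × 0.197 = 70.9°
tan(βl) = 2.89
For an open-ended stub, Z_in = −jZ_0·cot(βl) = −jZ_0/tan(βl)

X_in ≈ -17.3 Ω (capacitive)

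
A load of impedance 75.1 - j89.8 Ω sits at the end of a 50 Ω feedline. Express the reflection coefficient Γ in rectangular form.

Γ = (Z_L − Z_0)/(Z_L + Z_0) = (25.1 − j89.8)/(125.1 − j89.8)

Γ ≈ 0.472 − j0.379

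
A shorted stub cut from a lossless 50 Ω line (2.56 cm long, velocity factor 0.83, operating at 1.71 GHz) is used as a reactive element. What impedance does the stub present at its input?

λ = v/f = 0.83·c / 1.71 GHz = 0.146 m
βl = 2π·l/λ = 2π × 0.176 = 63.3°
tan(βl) = 1.99
For a shorted stub, Z_in = jZ_0·tan(βl)

Z_in ≈ +j99.4 Ω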